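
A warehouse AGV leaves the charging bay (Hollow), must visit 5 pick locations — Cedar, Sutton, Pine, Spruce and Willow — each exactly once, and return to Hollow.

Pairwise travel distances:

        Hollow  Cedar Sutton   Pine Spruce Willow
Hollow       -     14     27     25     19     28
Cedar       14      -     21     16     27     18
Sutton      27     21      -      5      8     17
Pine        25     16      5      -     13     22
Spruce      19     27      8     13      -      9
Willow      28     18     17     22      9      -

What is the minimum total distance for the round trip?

Minimum total distance: 79.

There are 60 distinct closed tours to check (reversals are equivalent).
Hollow → Cedar → Sutton → Pine → Spruce → Willow → Hollow: 14+21+5+13+9+28 = 90
Hollow → Cedar → Sutton → Pine → Willow → Spruce → Hollow: 14+21+5+22+9+19 = 90
Hollow → Cedar → Sutton → Spruce → Pine → Willow → Hollow: 14+21+8+13+22+28 = 106
Hollow → Cedar → Sutton → Spruce → Willow → Pine → Hollow: 14+21+8+9+22+25 = 99
Hollow → Cedar → Sutton → Willow → Pine → Spruce → Hollow: 14+21+17+22+13+19 = 106
Hollow → Cedar → Sutton → Willow → Spruce → Pine → Hollow: 14+21+17+9+13+25 = 99
Hollow → Cedar → Pine → Sutton → Spruce → Willow → Hollow: 14+16+5+8+9+28 = 80
Hollow → Cedar → Pine → Sutton → Willow → Spruce → Hollow: 14+16+5+17+9+19 = 80
Hollow → Cedar → Pine → Spruce → Sutton → Willow → Hollow: 14+16+13+8+17+28 = 96
Hollow → Cedar → Pine → Spruce → Willow → Sutton → Hollow: 14+16+13+9+17+27 = 96
Hollow → Cedar → Pine → Willow → Sutton → Spruce → Hollow: 14+16+22+17+8+19 = 96
Hollow → Cedar → Pine → Willow → Spruce → Sutton → Hollow: 14+16+22+9+8+27 = 96
Hollow → Cedar → Spruce → Sutton → Pine → Willow → Hollow: 14+27+8+5+22+28 = 104
Hollow → Cedar → Spruce → Sutton → Willow → Pine → Hollow: 14+27+8+17+22+25 = 113
… (46 more)
Hollow → Cedar → Willow → Spruce → Sutton → Pine → Hollow: 14+18+9+8+5+25 = 79  ← best
The minimum is 79.
One optimal route: Hollow → Cedar → Willow → Spruce → Sutton → Pine → Hollow (or its reverse).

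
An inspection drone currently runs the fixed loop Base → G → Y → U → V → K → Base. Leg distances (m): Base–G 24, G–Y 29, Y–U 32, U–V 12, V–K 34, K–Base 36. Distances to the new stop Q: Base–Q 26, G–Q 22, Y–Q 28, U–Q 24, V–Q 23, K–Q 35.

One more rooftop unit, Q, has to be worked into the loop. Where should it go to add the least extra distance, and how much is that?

Insertion cost between consecutive stops i–j is d(i,Q) + d(Q,j) − d(i,j):
  between Base and G: 26 + 22 − 24 = 24
  between G and Y: 22 + 28 − 29 = 21
  between Y and U: 28 + 24 − 32 = 20
  between U and V: 24 + 23 − 12 = 35
  between V and K: 23 + 35 − 34 = 24
  between K and Base: 35 + 26 − 36 = 25
Cheapest insertion is between Y and U, adding 20.
New total = 167 + 20 = 187.

+20 m — insert Q between Y and U.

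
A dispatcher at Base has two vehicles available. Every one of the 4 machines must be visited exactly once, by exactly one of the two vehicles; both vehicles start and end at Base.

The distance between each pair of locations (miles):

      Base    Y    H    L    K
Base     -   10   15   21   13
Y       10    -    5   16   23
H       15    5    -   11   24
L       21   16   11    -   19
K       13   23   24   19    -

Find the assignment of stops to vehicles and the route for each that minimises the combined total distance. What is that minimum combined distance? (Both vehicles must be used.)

Check every non-empty split of the stops between the two vehicles; for each half take its own optimal tour:
  {Y} + {H, L, K}: 20 + 58 = 78
  {H} + {Y, L, K}: 30 + 58 = 88
  {Y, H} + {L, K}: 30 + 53 = 83
  {L} + {Y, H, K}: 42 + 52 = 94
  {Y, L} + {H, K}: 47 + 52 = 99
  {H, L} + {Y, K}: 47 + 46 = 93
  … (7 splits in total)
  {Y, H, L} + {K}: 47 + 26 = 73  ← best
Best: vehicle 1 Base → Y → H → L → Base = 47; vehicle 2 Base → K → Base = 26; combined 73.

73 miles — the smallest possible combined total.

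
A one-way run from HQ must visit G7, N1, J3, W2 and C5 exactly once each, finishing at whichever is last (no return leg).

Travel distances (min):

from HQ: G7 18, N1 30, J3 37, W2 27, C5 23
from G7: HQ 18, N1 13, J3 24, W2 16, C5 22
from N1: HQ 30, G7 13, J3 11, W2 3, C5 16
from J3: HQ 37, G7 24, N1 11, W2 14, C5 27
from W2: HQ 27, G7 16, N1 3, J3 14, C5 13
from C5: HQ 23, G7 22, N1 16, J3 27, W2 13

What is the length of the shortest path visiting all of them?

There are 5! = 120 possible orderings.
HQ → G7 → N1 → J3 → W2 → C5: 18+13+11+14+13 = 69
HQ → G7 → N1 → J3 → C5 → W2: 18+13+11+27+13 = 82
HQ → G7 → N1 → W2 → J3 → C5: 18+13+3+14+27 = 75
HQ → G7 → N1 → W2 → C5 → J3: 18+13+3+13+27 = 74
HQ → G7 → N1 → C5 → J3 → W2: 18+13+16+27+14 = 88
HQ → G7 → N1 → C5 → W2 → J3: 18+13+16+13+14 = 74
HQ → G7 → J3 → N1 → W2 → C5: 18+24+11+3+13 = 69
HQ → G7 → J3 → N1 → C5 → W2: 18+24+11+16+13 = 82
HQ → G7 → J3 → W2 → N1 → C5: 18+24+14+3+16 = 75
HQ → G7 → J3 → W2 → C5 → N1: 18+24+14+13+16 = 85
HQ → G7 → J3 → C5 → N1 → W2: 18+24+27+16+3 = 88
HQ → G7 → J3 → C5 → W2 → N1: 18+24+27+13+3 = 85
HQ → G7 → W2 → N1 → J3 → C5: 18+16+3+11+27 = 75
HQ → G7 → W2 → N1 → C5 → J3: 18+16+3+16+27 = 80
… (106 more)
HQ → G7 → C5 → W2 → N1 → J3: 18+22+13+3+11 = 67  ← best
The minimum is 67.
One shortest path: HQ → G7 → C5 → W2 → N1 → J3.

Shortest open route: 67 min.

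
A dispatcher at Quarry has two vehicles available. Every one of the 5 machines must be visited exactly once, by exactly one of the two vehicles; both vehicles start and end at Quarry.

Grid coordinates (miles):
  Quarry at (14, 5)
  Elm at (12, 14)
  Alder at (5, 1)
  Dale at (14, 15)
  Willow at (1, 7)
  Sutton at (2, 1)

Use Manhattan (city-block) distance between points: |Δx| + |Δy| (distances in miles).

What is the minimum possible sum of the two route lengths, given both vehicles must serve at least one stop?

62 miles — the smallest possible combined total.

There are 2^4 − 1 = 15 ways to divide the 5 stops into two non-empty groups. For each, the best each vehicle can do is its own shortest tour through its group:
  {Elm} + {Alder, Dale, Willow, Sutton}: 22 + 54 = 76
  {Alder} + {Elm, Dale, Willow, Sutton}: 26 + 54 = 80
  {Elm, Alder} + {Dale, Willow, Sutton}: 44 + 54 = 98
  {Dale} + {Elm, Alder, Willow, Sutton}: 20 + 52 = 72
  {Elm, Dale} + {Alder, Willow, Sutton}: 24 + 38 = 62
  {Alder, Dale} + {Elm, Willow, Sutton}: 46 + 52 = 98
  … (15 splits in total)
Best: vehicle 1 Quarry → Elm → Dale → Quarry = 24; vehicle 2 Quarry → Alder → Sutton → Willow → Quarry = 38; combined 62.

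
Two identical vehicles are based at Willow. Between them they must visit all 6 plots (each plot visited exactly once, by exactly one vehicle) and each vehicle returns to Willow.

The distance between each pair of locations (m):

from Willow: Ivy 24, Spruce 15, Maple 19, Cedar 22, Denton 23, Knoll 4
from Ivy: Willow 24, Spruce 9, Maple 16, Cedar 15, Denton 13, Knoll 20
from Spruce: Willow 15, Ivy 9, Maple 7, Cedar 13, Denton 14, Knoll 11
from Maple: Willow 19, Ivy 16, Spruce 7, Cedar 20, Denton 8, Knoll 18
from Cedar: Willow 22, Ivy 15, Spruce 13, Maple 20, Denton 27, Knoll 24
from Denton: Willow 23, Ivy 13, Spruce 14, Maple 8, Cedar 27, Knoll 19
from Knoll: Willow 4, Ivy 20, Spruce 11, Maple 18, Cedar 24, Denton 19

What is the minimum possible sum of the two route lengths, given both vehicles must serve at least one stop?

There are 2^5 − 1 = 31 ways to divide the 6 stops into two non-empty groups. For each, the best each vehicle can do is its own shortest tour through its group:
  {Ivy} + {Spruce, Maple, Cedar, Denton, Knoll}: 48 + 73 = 121
  {Spruce} + {Ivy, Maple, Cedar, Denton, Knoll}: 30 + 80 = 110
  {Ivy, Spruce} + {Maple, Cedar, Denton, Knoll}: 48 + 73 = 121
  {Maple} + {Ivy, Spruce, Cedar, Denton, Knoll}: 38 + 79 = 117
  {Ivy, Maple} + {Spruce, Cedar, Denton, Knoll}: 59 + 72 = 131
  {Spruce, Maple} + {Ivy, Cedar, Denton, Knoll}: 41 + 73 = 114
  … (31 splits in total)
  {Ivy, Spruce, Maple, Cedar, Denton} + {Knoll}: 80 + 8 = 88  ← best
Best: vehicle 1 Willow → Spruce → Maple → Denton → Ivy → Cedar → Willow = 80; vehicle 2 Willow → Knoll → Willow = 8; combined 88.

Minimum combined distance: 88 m.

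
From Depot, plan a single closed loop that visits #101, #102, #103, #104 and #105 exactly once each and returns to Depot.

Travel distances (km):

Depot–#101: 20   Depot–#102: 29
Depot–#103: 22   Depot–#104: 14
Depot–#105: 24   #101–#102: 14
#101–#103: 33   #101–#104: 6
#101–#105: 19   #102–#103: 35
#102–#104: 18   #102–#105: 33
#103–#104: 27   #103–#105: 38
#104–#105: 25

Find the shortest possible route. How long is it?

124 km — the shortest possible round trip.

Depot-#101-#102-#103-#104-#105-Depot: 20+14+35+27+25+24 = 145
Depot-#101-#102-#103-#105-#104-Depot: 20+14+35+38+25+14 = 146
Depot-#101-#102-#104-#103-#105-Depot: 20+14+18+27+38+24 = 141
Depot-#101-#102-#104-#105-#103-Depot: 20+14+18+25+38+22 = 137
Depot-#101-#102-#105-#103-#104-Depot: 20+14+33+38+27+14 = 146
Depot-#101-#102-#105-#104-#103-Depot: 20+14+33+25+27+22 = 141
Depot-#101-#103-#102-#104-#105-Depot: 20+33+35+18+25+24 = 155
Depot-#101-#103-#102-#105-#104-Depot: 20+33+35+33+25+14 = 160
Depot-#101-#103-#104-#102-#105-Depot: 20+33+27+18+33+24 = 155
Depot-#101-#103-#104-#105-#102-Depot: 20+33+27+25+33+29 = 167
Depot-#101-#103-#105-#102-#104-Depot: 20+33+38+33+18+14 = 156
Depot-#101-#103-#105-#104-#102-Depot: 20+33+38+25+18+29 = 163
Depot-#101-#104-#102-#103-#105-Depot: 20+6+18+35+38+24 = 141
Depot-#101-#104-#102-#105-#103-Depot: 20+6+18+33+38+22 = 137
… (46 more)
Depot-#103-#102-#104-#101-#105-Depot: 22+35+18+6+19+24 = 124  ← best
The minimum is 124.
One optimal route: Depot → #103 → #102 → #104 → #101 → #105 → Depot (or its reverse).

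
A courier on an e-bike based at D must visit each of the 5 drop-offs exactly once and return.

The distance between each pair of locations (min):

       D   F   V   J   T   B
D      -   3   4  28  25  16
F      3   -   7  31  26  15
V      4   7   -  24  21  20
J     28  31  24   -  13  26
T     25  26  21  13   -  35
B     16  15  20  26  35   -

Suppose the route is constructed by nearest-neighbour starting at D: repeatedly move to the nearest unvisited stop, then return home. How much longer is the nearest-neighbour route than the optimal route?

D: F=3, V=4, B=16, T=25, J=28 ⇒ F
F: V=7, B=15, T=26, J=31 ⇒ V
V: B=20, T=21, J=24 ⇒ B
B: J=26, T=35 ⇒ J
J: T=13 ⇒ T
NN route D → F → V → B → J → T → D costs 94.
Optimal: D → F → B → J → T → V → D costs 82 (by enumerating all 60 distinct tours).
Excess = 94 − 82 = 12.

Excess over optimum: 12 min.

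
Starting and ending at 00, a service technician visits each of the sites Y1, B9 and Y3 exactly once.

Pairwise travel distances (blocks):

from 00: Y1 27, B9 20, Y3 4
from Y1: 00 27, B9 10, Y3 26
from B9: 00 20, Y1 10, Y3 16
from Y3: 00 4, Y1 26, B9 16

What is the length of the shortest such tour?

57 blocks — the shortest possible round trip.

There are 3 distinct closed tours to check (reversals are equivalent).
00 → Y1 → B9 → Y3 → 00: 27+10+16+4 = 57
00 → Y1 → Y3 → B9 → 00: 27+26+16+20 = 89
00 → B9 → Y1 → Y3 → 00: 20+10+26+4 = 60
The minimum is 57.
One optimal route: 00 → Y1 → B9 → Y3 → 00 (or its reverse).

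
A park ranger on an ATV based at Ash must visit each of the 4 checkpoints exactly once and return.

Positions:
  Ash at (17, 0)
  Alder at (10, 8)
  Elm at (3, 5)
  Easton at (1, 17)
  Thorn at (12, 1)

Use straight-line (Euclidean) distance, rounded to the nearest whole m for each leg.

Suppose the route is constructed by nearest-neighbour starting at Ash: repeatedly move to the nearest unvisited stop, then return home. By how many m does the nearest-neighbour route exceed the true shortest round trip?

4 m longer than the optimal tour.

Ash: Thorn=5, Alder=11, Elm=15, Easton=23 ⇒ Thorn
Thorn: Alder=7, Elm=10, Easton=19 ⇒ Alder
Alder: Elm=8, Easton=13 ⇒ Elm
Elm: Easton=12 ⇒ Easton
NN route Ash → Thorn → Alder → Elm → Easton → Ash costs 55.
Optimal: Ash → Alder → Easton → Elm → Thorn → Ash costs 51 (by enumerating all 12 distinct tours).
Excess = 55 − 51 = 4.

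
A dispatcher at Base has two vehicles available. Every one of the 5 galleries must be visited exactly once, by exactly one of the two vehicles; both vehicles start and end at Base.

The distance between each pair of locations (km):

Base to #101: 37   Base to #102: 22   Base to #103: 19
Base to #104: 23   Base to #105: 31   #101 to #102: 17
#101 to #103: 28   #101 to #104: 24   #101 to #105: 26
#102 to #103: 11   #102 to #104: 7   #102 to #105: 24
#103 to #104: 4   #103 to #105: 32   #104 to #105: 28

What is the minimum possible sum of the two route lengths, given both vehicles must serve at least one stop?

There are 2^4 − 1 = 15 ways to divide the 5 stops into two non-empty groups. For each, the best each vehicle can do is its own shortest tour through its group:
  {#101} + {#102, #103, #104, #105}: 74 + 85 = 159
  {#102} + {#101, #103, #104, #105}: 44 + 104 = 148
  {#101, #102} + {#103, #104, #105}: 76 + 82 = 158
  {#103} + {#101, #102, #104, #105}: 38 + 104 = 142
  {#101, #103} + {#102, #104, #105}: 84 + 85 = 169
  {#102, #103} + {#101, #104, #105}: 52 + 104 = 156
  … (15 splits in total)
Best: vehicle 1 Base → #103 → Base = 38; vehicle 2 Base → #104 → #102 → #101 → #105 → Base = 104; combined 142.

Minimum combined distance: 142 km.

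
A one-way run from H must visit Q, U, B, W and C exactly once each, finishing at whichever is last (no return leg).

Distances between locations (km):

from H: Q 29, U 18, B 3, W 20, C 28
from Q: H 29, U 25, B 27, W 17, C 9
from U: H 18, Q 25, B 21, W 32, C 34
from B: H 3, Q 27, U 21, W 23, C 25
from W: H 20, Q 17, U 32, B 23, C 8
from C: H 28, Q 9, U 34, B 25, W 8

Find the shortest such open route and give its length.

There are 5! = 120 possible orderings.
H → Q → U → B → W → C: 29+25+21+23+8 = 106
H → Q → U → B → C → W: 29+25+21+25+8 = 108
H → Q → U → W → B → C: 29+25+32+23+25 = 134
H → Q → U → W → C → B: 29+25+32+8+25 = 119
H → Q → U → C → B → W: 29+25+34+25+23 = 136
H → Q → U → C → W → B: 29+25+34+8+23 = 119
H → Q → B → U → W → C: 29+27+21+32+8 = 117
H → Q → B → U → C → W: 29+27+21+34+8 = 119
H → Q → B → W → U → C: 29+27+23+32+34 = 145
H → Q → B → W → C → U: 29+27+23+8+34 = 121
H → Q → B → C → U → W: 29+27+25+34+32 = 147
H → Q → B → C → W → U: 29+27+25+8+32 = 121
H → Q → W → U → B → C: 29+17+32+21+25 = 124
H → Q → W → U → C → B: 29+17+32+34+25 = 137
… (106 more)
H → B → U → Q → C → W: 3+21+25+9+8 = 66  ← best
The minimum is 66.
One shortest path: H → B → U → Q → C → W.

66 km — the minimum one-way total.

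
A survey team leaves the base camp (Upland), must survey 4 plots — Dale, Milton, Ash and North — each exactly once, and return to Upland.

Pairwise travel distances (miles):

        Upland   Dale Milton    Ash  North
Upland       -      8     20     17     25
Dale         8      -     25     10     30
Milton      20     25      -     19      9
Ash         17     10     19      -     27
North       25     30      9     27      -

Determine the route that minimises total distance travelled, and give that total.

Shortest round trip = 71 miles.

There are 12 distinct closed tours to check (reversals are equivalent).
Upland-Dale-Milton-Ash-North-Upland: 8+25+19+27+25 = 104
Upland-Dale-Milton-North-Ash-Upland: 8+25+9+27+17 = 86
Upland-Dale-Ash-Milton-North-Upland: 8+10+19+9+25 = 71
Upland-Dale-Ash-North-Milton-Upland: 8+10+27+9+20 = 74
Upland-Dale-North-Milton-Ash-Upland: 8+30+9+19+17 = 83
Upland-Dale-North-Ash-Milton-Upland: 8+30+27+19+20 = 104
Upland-Milton-Dale-Ash-North-Upland: 20+25+10+27+25 = 107
Upland-Milton-Dale-North-Ash-Upland: 20+25+30+27+17 = 119
Upland-Milton-Ash-Dale-North-Upland: 20+19+10+30+25 = 104
Upland-Milton-North-Dale-Ash-Upland: 20+9+30+10+17 = 86
Upland-Ash-Dale-Milton-North-Upland: 17+10+25+9+25 = 86
Upland-Ash-Milton-Dale-North-Upland: 17+19+25+30+25 = 116
The minimum is 71.
One optimal route: Upland → Dale → Ash → Milton → North → Upland (or its reverse).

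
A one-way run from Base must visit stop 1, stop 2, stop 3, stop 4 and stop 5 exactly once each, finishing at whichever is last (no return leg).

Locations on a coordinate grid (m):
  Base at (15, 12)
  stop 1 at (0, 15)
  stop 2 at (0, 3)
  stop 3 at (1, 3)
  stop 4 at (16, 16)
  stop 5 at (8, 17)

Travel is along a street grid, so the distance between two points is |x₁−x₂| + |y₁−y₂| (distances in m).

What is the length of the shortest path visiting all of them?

There are 5! = 120 possible orderings.
Base - stop 1 - stop 2 - stop 3 - stop 4 - stop 5: 18+12+1+28+9 = 68
Base - stop 1 - stop 2 - stop 3 - stop 5 - stop 4: 18+12+1+21+9 = 61
Base - stop 1 - stop 2 - stop 4 - stop 3 - stop 5: 18+12+29+28+21 = 108
Base - stop 1 - stop 2 - stop 4 - stop 5 - stop 3: 18+12+29+9+21 = 89
Base - stop 1 - stop 2 - stop 5 - stop 3 - stop 4: 18+12+22+21+28 = 101
Base - stop 1 - stop 2 - stop 5 - stop 4 - stop 3: 18+12+22+9+28 = 89
Base - stop 1 - stop 3 - stop 2 - stop 4 - stop 5: 18+13+1+29+9 = 70
Base - stop 1 - stop 3 - stop 2 - stop 5 - stop 4: 18+13+1+22+9 = 63
Base - stop 1 - stop 3 - stop 4 - stop 2 - stop 5: 18+13+28+29+22 = 110
Base - stop 1 - stop 3 - stop 4 - stop 5 - stop 2: 18+13+28+9+22 = 90
Base - stop 1 - stop 3 - stop 5 - stop 2 - stop 4: 18+13+21+22+29 = 103
Base - stop 1 - stop 3 - stop 5 - stop 4 - stop 2: 18+13+21+9+29 = 90
Base - stop 1 - stop 4 - stop 2 - stop 3 - stop 5: 18+17+29+1+21 = 86
Base - stop 1 - stop 4 - stop 2 - stop 5 - stop 3: 18+17+29+22+21 = 107
… (106 more)
Base - stop 4 - stop 5 - stop 1 - stop 2 - stop 3: 5+9+10+12+1 = 37  ← best
The minimum is 37.
One shortest path: Base → stop 4 → stop 5 → stop 1 → stop 2 → stop 3.

Shortest open route: 37 m.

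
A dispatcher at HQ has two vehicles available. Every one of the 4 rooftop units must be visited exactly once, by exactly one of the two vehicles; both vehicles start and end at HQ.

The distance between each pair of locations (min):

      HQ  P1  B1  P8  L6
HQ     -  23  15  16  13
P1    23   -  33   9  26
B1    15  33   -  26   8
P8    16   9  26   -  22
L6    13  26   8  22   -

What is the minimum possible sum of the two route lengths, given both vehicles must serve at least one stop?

Minimum combined distance: 84 min.

There are 2^3 − 1 = 7 ways to divide the 4 stops into two non-empty groups. For each, the best each vehicle can do is its own shortest tour through its group:
  {P1} + {B1, P8, L6}: 46 + 61 = 107
  {B1} + {P1, P8, L6}: 30 + 64 = 94
  {P1, B1} + {P8, L6}: 71 + 51 = 122
  {P8} + {P1, B1, L6}: 32 + 72 = 104
  {P1, P8} + {B1, L6}: 48 + 36 = 84
  {B1, P8} + {P1, L6}: 57 + 62 = 119
  … (7 splits in total)
Best: vehicle 1 HQ → P1 → P8 → HQ = 48; vehicle 2 HQ → B1 → L6 → HQ = 36; combined 84.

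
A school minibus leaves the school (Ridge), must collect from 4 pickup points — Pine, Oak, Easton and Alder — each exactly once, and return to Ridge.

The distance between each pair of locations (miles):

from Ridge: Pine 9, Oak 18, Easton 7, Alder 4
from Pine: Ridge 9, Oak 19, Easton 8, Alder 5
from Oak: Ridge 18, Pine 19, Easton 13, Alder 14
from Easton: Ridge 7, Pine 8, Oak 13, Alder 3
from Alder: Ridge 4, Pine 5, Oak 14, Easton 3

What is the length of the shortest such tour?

Shortest round trip = 48 miles.

There are 12 distinct closed tours to check (reversals are equivalent).
Ridge→Pine→Oak→Easton→Alder→Ridge: 9+19+13+3+4 = 48
Ridge→Pine→Oak→Alder→Easton→Ridge: 9+19+14+3+7 = 52
Ridge→Pine→Easton→Oak→Alder→Ridge: 9+8+13+14+4 = 48
Ridge→Pine→Easton→Alder→Oak→Ridge: 9+8+3+14+18 = 52
Ridge→Pine→Alder→Oak→Easton→Ridge: 9+5+14+13+7 = 48
Ridge→Pine→Alder→Easton→Oak→Ridge: 9+5+3+13+18 = 48
Ridge→Oak→Pine→Easton→Alder→Ridge: 18+19+8+3+4 = 52
Ridge→Oak→Pine→Alder→Easton→Ridge: 18+19+5+3+7 = 52
Ridge→Oak→Easton→Pine→Alder→Ridge: 18+13+8+5+4 = 48
Ridge→Oak→Alder→Pine→Easton→Ridge: 18+14+5+8+7 = 52
Ridge→Easton→Pine→Oak→Alder→Ridge: 7+8+19+14+4 = 52
Ridge→Easton→Oak→Pine→Alder→Ridge: 7+13+19+5+4 = 48
The minimum is 48.
One optimal route: Ridge → Pine → Oak → Easton → Alder → Ridge (or its reverse).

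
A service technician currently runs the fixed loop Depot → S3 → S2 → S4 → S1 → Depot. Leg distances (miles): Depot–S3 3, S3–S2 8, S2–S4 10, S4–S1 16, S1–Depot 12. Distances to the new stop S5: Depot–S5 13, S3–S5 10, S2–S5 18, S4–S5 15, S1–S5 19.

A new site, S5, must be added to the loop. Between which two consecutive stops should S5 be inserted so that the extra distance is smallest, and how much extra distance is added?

Adding 18 miles by placing S5 on the S4–S1 leg.

Insertion cost between consecutive stops i–j is d(i,S5) + d(S5,j) − d(i,j):
  between Depot and S3: 13 + 10 − 3 = 20
  between S3 and S2: 10 + 18 − 8 = 20
  between S2 and S4: 18 + 15 − 10 = 23
  between S4 and S1: 15 + 19 − 16 = 18
  between S1 and Depot: 19 + 13 − 12 = 20
Cheapest insertion is between S4 and S1, adding 18.
New total = 49 + 18 = 67.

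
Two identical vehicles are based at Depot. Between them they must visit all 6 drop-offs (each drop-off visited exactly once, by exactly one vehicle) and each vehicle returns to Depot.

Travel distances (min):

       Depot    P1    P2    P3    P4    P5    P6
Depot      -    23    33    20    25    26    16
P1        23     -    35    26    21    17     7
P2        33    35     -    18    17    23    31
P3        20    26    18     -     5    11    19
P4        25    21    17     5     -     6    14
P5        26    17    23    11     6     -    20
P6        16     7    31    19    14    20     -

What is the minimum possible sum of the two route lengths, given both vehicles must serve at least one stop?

Minimum combined distance: 133 min.

Try each way of splitting the stops between the two vehicles (each non-empty) and, for each split, find the best tour for each vehicle:
  {P1} + {P2, P3, P4, P5, P6}: 46 + 97 = 143
  {P2} + {P1, P3, P4, P5, P6}: 66 + 71 = 137
  {P1, P2} + {P3, P4, P5, P6}: 91 + 67 = 158
  {P3} + {P1, P2, P4, P5, P6}: 40 + 96 = 136
  {P1, P3} + {P2, P4, P5, P6}: 69 + 92 = 161
  {P2, P3} + {P1, P4, P5, P6}: 71 + 71 = 142
  … (31 splits in total)
  {P2, P3, P4, P5} + {P1, P6}: 87 + 46 = 133  ← best
Best: vehicle 1 Depot → P2 → P4 → P5 → P3 → Depot = 87; vehicle 2 Depot → P1 → P6 → Depot = 46; combined 133.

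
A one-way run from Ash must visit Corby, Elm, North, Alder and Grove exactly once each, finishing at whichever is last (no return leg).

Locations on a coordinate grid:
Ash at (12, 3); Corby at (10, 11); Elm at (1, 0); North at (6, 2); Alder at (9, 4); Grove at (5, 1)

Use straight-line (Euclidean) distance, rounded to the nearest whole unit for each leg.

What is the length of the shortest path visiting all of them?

Minimum one-way distance = 24.

There are 5! = 120 possible orderings.
Ash - Corby - Elm - North - Alder - Grove: 8+14+5+4+5 = 36
Ash - Corby - Elm - North - Grove - Alder: 8+14+5+1+5 = 33
Ash - Corby - Elm - Alder - North - Grove: 8+14+9+4+1 = 36
Ash - Corby - Elm - Alder - Grove - North: 8+14+9+5+1 = 37
Ash - Corby - Elm - Grove - North - Alder: 8+14+4+1+4 = 31
Ash - Corby - Elm - Grove - Alder - North: 8+14+4+5+4 = 35
Ash - Corby - North - Elm - Alder - Grove: 8+10+5+9+5 = 37
Ash - Corby - North - Elm - Grove - Alder: 8+10+5+4+5 = 32
Ash - Corby - North - Alder - Elm - Grove: 8+10+4+9+4 = 35
Ash - Corby - North - Alder - Grove - Elm: 8+10+4+5+4 = 31
Ash - Corby - North - Grove - Elm - Alder: 8+10+1+4+9 = 32
Ash - Corby - North - Grove - Alder - Elm: 8+10+1+5+9 = 33
Ash - Corby - Alder - Elm - North - Grove: 8+7+9+5+1 = 30
Ash - Corby - Alder - Elm - Grove - North: 8+7+9+4+1 = 29
… (106 more)
Ash - Corby - Alder - North - Grove - Elm: 8+7+4+1+4 = 24  ← best
The minimum is 24.
One shortest path: Ash → Corby → Alder → North → Grove → Elm.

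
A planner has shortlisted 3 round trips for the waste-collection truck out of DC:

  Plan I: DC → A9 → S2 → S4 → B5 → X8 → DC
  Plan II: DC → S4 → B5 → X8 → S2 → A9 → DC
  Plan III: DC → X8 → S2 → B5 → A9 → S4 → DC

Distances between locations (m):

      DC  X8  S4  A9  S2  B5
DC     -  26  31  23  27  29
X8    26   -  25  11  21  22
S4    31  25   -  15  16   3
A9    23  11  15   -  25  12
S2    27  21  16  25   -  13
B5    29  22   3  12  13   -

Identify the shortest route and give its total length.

Plan I: 23 + 25 + 16 + 3 + 22 + 26 = 115
Plan II: 31 + 3 + 22 + 21 + 25 + 23 = 125
Plan III: 26 + 21 + 13 + 12 + 15 + 31 = 118

115 m — Plan I is the shortest.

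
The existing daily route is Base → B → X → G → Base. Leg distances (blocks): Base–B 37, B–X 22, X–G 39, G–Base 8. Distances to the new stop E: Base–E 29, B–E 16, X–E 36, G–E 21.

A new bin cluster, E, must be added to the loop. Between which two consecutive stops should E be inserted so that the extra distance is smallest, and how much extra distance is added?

Insertion cost between consecutive stops i–j is d(i,E) + d(E,j) − d(i,j):
  between Base and B: 29 + 16 − 37 = 8
  between B and X: 16 + 36 − 22 = 30
  between X and G: 36 + 21 − 39 = 18
  between G and Base: 21 + 29 − 8 = 42
Cheapest insertion is between Base and B, adding 8.
New total = 106 + 8 = 114.

+8 blocks — insert E between Base and B.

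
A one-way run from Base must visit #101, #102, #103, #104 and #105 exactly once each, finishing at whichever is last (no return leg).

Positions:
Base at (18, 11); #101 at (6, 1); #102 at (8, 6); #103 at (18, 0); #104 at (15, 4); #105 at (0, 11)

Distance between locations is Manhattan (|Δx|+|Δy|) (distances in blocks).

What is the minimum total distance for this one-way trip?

There are 5! = 120 possible orderings.
Base - #101 - #102 - #103 - #104 - #105: 22+7+16+7+22 = 74
Base - #101 - #102 - #103 - #105 - #104: 22+7+16+29+22 = 96
Base - #101 - #102 - #104 - #103 - #105: 22+7+9+7+29 = 74
Base - #101 - #102 - #104 - #105 - #103: 22+7+9+22+29 = 89
Base - #101 - #102 - #105 - #103 - #104: 22+7+13+29+7 = 78
Base - #101 - #102 - #105 - #104 - #103: 22+7+13+22+7 = 71
Base - #101 - #103 - #102 - #104 - #105: 22+13+16+9+22 = 82
Base - #101 - #103 - #102 - #105 - #104: 22+13+16+13+22 = 86
Base - #101 - #103 - #104 - #102 - #105: 22+13+7+9+13 = 64
Base - #101 - #103 - #104 - #105 - #102: 22+13+7+22+13 = 77
Base - #101 - #103 - #105 - #102 - #104: 22+13+29+13+9 = 86
Base - #101 - #103 - #105 - #104 - #102: 22+13+29+22+9 = 95
Base - #101 - #104 - #102 - #103 - #105: 22+12+9+16+29 = 88
Base - #101 - #104 - #102 - #105 - #103: 22+12+9+13+29 = 85
… (106 more)
Base - #103 - #104 - #101 - #102 - #105: 11+7+12+7+13 = 50  ← best
The minimum is 50.
One shortest path: Base → #103 → #104 → #101 → #102 → #105.

Minimum one-way distance = 50 blocks.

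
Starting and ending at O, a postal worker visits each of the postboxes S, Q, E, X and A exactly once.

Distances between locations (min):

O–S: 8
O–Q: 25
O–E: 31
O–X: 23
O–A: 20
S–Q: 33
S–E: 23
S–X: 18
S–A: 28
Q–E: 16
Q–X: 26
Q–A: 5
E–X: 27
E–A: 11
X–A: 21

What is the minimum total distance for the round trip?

O→S→Q→E→X→A→O: 8+33+16+27+21+20 = 125
O→S→Q→E→A→X→O: 8+33+16+11+21+23 = 112
O→S→Q→X→E→A→O: 8+33+26+27+11+20 = 125
O→S→Q→X→A→E→O: 8+33+26+21+11+31 = 130
O→S→Q→A→E→X→O: 8+33+5+11+27+23 = 107
O→S→Q→A→X→E→O: 8+33+5+21+27+31 = 125
O→S→E→Q→X→A→O: 8+23+16+26+21+20 = 114
O→S→E→Q→A→X→O: 8+23+16+5+21+23 = 96
O→S→E→X→Q→A→O: 8+23+27+26+5+20 = 109
O→S→E→X→A→Q→O: 8+23+27+21+5+25 = 109
O→S→E→A→Q→X→O: 8+23+11+5+26+23 = 96
O→S→E→A→X→Q→O: 8+23+11+21+26+25 = 114
O→S→X→Q→E→A→O: 8+18+26+16+11+20 = 99
O→S→X→Q→A→E→O: 8+18+26+5+11+31 = 99
… (46 more)
O→S→X→E→Q→A→O: 8+18+27+16+5+20 = 94  ← best
The minimum is 94.
One optimal route: O → S → X → E → Q → A → O (or its reverse).

94 min — the shortest possible round trip.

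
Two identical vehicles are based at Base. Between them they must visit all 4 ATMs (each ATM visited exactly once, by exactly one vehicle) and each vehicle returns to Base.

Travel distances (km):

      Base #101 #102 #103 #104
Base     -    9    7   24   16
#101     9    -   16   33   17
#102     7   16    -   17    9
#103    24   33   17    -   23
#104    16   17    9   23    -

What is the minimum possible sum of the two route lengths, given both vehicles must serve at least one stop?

81 km — the smallest possible combined total.

There are 2^3 − 1 = 7 ways to divide the 4 stops into two non-empty groups. For each, the best each vehicle can do is its own shortest tour through its group:
  {#101} + {#102, #103, #104}: 18 + 63 = 81
  {#102} + {#101, #103, #104}: 14 + 73 = 87
  {#101, #102} + {#103, #104}: 32 + 63 = 95
  {#103} + {#101, #102, #104}: 48 + 42 = 90
  {#101, #103} + {#102, #104}: 66 + 32 = 98
  {#102, #103} + {#101, #104}: 48 + 42 = 90
  … (7 splits in total)
Best: vehicle 1 Base → #101 → Base = 18; vehicle 2 Base → #102 → #103 → #104 → Base = 63; combined 81.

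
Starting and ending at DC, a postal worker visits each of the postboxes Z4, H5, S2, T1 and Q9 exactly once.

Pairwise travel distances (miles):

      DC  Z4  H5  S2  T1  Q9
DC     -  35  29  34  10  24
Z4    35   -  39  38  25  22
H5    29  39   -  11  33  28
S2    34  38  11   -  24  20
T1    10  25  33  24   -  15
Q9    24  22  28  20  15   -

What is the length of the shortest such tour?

Minimum total distance: 117 miles.

With 5 stops there are 5!/2 = 60 distinct round trips (a route and its reverse cost the same).
DC→Z4→H5→S2→T1→Q9→DC: 35+39+11+24+15+24 = 148
DC→Z4→H5→S2→Q9→T1→DC: 35+39+11+20+15+10 = 130
DC→Z4→H5→T1→S2→Q9→DC: 35+39+33+24+20+24 = 175
DC→Z4→H5→T1→Q9→S2→DC: 35+39+33+15+20+34 = 176
DC→Z4→H5→Q9→S2→T1→DC: 35+39+28+20+24+10 = 156
DC→Z4→H5→Q9→T1→S2→DC: 35+39+28+15+24+34 = 175
DC→Z4→S2→H5→T1→Q9→DC: 35+38+11+33+15+24 = 156
DC→Z4→S2→H5→Q9→T1→DC: 35+38+11+28+15+10 = 137
DC→Z4→S2→T1→H5→Q9→DC: 35+38+24+33+28+24 = 182
DC→Z4→S2→T1→Q9→H5→DC: 35+38+24+15+28+29 = 169
DC→Z4→S2→Q9→H5→T1→DC: 35+38+20+28+33+10 = 164
DC→Z4→S2→Q9→T1→H5→DC: 35+38+20+15+33+29 = 170
DC→Z4→T1→H5→S2→Q9→DC: 35+25+33+11+20+24 = 148
DC→Z4→T1→H5→Q9→S2→DC: 35+25+33+28+20+34 = 175
… (46 more)
DC→H5→S2→Q9→Z4→T1→DC: 29+11+20+22+25+10 = 117  ← best
The minimum is 117.
One optimal route: DC → H5 → S2 → Q9 → Z4 → T1 → DC (or its reverse).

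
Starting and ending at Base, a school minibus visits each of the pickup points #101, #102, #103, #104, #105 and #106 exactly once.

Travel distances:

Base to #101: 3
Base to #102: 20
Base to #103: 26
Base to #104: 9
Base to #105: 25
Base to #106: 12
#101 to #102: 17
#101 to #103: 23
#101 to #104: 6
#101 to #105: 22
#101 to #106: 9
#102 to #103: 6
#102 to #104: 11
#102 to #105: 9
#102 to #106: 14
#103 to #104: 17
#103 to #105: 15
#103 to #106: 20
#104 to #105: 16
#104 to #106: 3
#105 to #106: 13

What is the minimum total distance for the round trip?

There are 360 distinct closed tours to check (reversals are equivalent).
Base - #101 - #102 - #103 - #104 - #105 - #106 - Base: 3+17+6+17+16+13+12 = 84
Base - #101 - #102 - #103 - #104 - #106 - #105 - Base: 3+17+6+17+3+13+25 = 84
Base - #101 - #102 - #103 - #105 - #104 - #106 - Base: 3+17+6+15+16+3+12 = 72
Base - #101 - #102 - #103 - #105 - #106 - #104 - Base: 3+17+6+15+13+3+9 = 66
Base - #101 - #102 - #103 - #106 - #104 - #105 - Base: 3+17+6+20+3+16+25 = 90
Base - #101 - #102 - #103 - #106 - #105 - #104 - Base: 3+17+6+20+13+16+9 = 84
Base - #101 - #102 - #104 - #103 - #105 - #106 - Base: 3+17+11+17+15+13+12 = 88
Base - #101 - #102 - #104 - #103 - #106 - #105 - Base: 3+17+11+17+20+13+25 = 106
… (352 more)
The minimum is 66.
One optimal route: Base → #101 → #102 → #103 → #105 → #106 → #104 → Base (or its reverse).

Minimum total distance: 66.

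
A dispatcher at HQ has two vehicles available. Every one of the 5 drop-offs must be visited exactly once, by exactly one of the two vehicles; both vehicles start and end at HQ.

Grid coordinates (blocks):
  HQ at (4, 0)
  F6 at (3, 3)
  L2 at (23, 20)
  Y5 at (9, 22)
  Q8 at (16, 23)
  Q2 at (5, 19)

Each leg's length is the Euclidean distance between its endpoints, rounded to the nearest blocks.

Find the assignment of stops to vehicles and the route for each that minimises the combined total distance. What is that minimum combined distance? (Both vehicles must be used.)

Minimum combined distance: 73 blocks.

Try each way of splitting the stops between the two vehicles (each non-empty) and, for each split, find the best tour for each vehicle:
  {F6} + {L2, Y5, Q8, Q2}: 6 + 67 = 73
  {L2} + {F6, Y5, Q8, Q2}: 56 + 57 = 113
  {F6, L2} + {Y5, Q8, Q2}: 57 + 57 = 114
  {Y5} + {F6, L2, Q8, Q2}: 46 + 67 = 113
  {F6, Y5} + {L2, Q8, Q2}: 46 + 67 = 113
  {L2, Y5} + {F6, Q8, Q2}: 65 + 57 = 122
  … (15 splits in total)
Best: vehicle 1 HQ → F6 → HQ = 6; vehicle 2 HQ → L2 → Q8 → Y5 → Q2 → HQ = 67; combined 73.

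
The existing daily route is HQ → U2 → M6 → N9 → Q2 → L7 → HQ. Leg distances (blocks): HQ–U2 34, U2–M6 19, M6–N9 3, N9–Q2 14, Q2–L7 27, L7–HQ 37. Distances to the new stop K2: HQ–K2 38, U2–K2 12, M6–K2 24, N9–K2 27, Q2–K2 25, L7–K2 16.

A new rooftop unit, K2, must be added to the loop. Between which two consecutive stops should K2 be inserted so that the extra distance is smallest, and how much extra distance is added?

Insertion cost between consecutive stops i–j is d(i,K2) + d(K2,j) − d(i,j):
  between HQ and U2: 38 + 12 − 34 = 16
  between U2 and M6: 12 + 24 − 19 = 17
  between M6 and N9: 24 + 27 − 3 = 48
  between N9 and Q2: 27 + 25 − 14 = 38
  between Q2 and L7: 25 + 16 − 27 = 14
  between L7 and HQ: 16 + 38 − 37 = 17
Cheapest insertion is between Q2 and L7, adding 14.
New total = 134 + 14 = 148.

Adding 14 blocks by placing K2 on the Q2–L7 leg.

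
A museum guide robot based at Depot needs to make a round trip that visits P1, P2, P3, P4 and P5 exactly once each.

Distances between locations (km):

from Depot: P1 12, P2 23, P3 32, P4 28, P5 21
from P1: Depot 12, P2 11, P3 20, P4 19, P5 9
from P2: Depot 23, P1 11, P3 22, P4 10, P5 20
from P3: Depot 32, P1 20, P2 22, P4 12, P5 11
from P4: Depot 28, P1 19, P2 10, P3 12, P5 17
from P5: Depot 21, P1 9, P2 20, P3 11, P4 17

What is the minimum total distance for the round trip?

Shortest round trip = 77 km.

Depot→P1→P2→P3→P4→P5→Depot: 12+11+22+12+17+21 = 95
Depot→P1→P2→P3→P5→P4→Depot: 12+11+22+11+17+28 = 101
Depot→P1→P2→P4→P3→P5→Depot: 12+11+10+12+11+21 = 77
Depot→P1→P2→P4→P5→P3→Depot: 12+11+10+17+11+32 = 93
Depot→P1→P2→P5→P3→P4→Depot: 12+11+20+11+12+28 = 94
Depot→P1→P2→P5→P4→P3→Depot: 12+11+20+17+12+32 = 104
Depot→P1→P3→P2→P4→P5→Depot: 12+20+22+10+17+21 = 102
Depot→P1→P3→P2→P5→P4→Depot: 12+20+22+20+17+28 = 119
Depot→P1→P3→P4→P2→P5→Depot: 12+20+12+10+20+21 = 95
Depot→P1→P3→P4→P5→P2→Depot: 12+20+12+17+20+23 = 104
Depot→P1→P3→P5→P2→P4→Depot: 12+20+11+20+10+28 = 101
Depot→P1→P3→P5→P4→P2→Depot: 12+20+11+17+10+23 = 93
Depot→P1→P4→P2→P3→P5→Depot: 12+19+10+22+11+21 = 95
Depot→P1→P4→P2→P5→P3→Depot: 12+19+10+20+11+32 = 104
… (46 more)
The minimum is 77.
One optimal route: Depot → P1 → P2 → P4 → P3 → P5 → Depot (or its reverse).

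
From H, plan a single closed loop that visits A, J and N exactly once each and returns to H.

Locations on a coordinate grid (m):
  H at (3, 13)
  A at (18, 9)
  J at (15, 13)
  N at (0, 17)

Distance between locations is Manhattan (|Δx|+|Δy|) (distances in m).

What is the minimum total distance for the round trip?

Minimum total distance: 52 m.

With 3 stops there are 3!/2 = 3 distinct round trips (a route and its reverse cost the same).
H-A-J-N-H: 19+7+19+7 = 52
H-A-N-J-H: 19+26+19+12 = 76
H-J-A-N-H: 12+7+26+7 = 52
The minimum is 52.
One optimal route: H → A → J → N → H (or its reverse).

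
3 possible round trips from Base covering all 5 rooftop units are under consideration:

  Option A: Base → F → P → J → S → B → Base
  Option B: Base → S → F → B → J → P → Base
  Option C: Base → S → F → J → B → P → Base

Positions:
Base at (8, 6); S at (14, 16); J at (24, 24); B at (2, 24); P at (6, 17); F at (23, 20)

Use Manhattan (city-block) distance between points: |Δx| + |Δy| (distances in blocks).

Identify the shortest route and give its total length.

80 blocks — Option C is the shortest.

Option A: 29 + 20 + 25 + 18 + 20 + 24 = 136
Option B: 16 + 13 + 25 + 22 + 25 + 13 = 114
Option C: 16 + 13 + 5 + 22 + 11 + 13 = 80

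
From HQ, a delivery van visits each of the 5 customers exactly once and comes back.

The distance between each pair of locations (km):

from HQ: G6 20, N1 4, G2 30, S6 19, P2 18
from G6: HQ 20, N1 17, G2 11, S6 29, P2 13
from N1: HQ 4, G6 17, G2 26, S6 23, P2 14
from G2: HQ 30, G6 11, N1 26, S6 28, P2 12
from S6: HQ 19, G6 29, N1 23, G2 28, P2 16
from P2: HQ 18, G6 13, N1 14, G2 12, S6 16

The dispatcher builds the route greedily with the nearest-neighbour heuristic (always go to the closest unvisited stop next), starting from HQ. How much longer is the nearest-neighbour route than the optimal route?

HQ: N1=4, P2=18, S6=19, G6=20, G2=30 ⇒ N1
N1: P2=14, G6=17, S6=23, G2=26 ⇒ P2
P2: G2=12, G6=13, S6=16 ⇒ G2
G2: G6=11, S6=28 ⇒ G6
G6: S6=29 ⇒ S6
NN route HQ → N1 → P2 → G2 → G6 → S6 → HQ costs 89.
Optimal: HQ → N1 → G6 → G2 → P2 → S6 → HQ costs 79 (by enumerating all 60 distinct tours).
Excess = 89 − 79 = 10.

10 km longer than the optimal tour.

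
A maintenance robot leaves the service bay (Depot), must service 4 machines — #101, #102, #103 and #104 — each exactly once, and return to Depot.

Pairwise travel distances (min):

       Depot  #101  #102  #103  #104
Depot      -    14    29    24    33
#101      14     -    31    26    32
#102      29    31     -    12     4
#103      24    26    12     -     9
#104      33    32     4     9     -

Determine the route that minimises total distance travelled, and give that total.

Shortest round trip = 82 min.

With 4 stops there are 4!/2 = 12 distinct round trips (a route and its reverse cost the same).
Depot→#101→#102→#103→#104→Depot: 14+31+12+9+33 = 99
Depot→#101→#102→#104→#103→Depot: 14+31+4+9+24 = 82
Depot→#101→#103→#102→#104→Depot: 14+26+12+4+33 = 89
Depot→#101→#103→#104→#102→Depot: 14+26+9+4+29 = 82
Depot→#101→#104→#102→#103→Depot: 14+32+4+12+24 = 86
Depot→#101→#104→#103→#102→Depot: 14+32+9+12+29 = 96
Depot→#102→#101→#103→#104→Depot: 29+31+26+9+33 = 128
Depot→#102→#101→#104→#103→Depot: 29+31+32+9+24 = 125
Depot→#102→#103→#101→#104→Depot: 29+12+26+32+33 = 132
Depot→#102→#104→#101→#103→Depot: 29+4+32+26+24 = 115
Depot→#103→#101→#102→#104→Depot: 24+26+31+4+33 = 118
Depot→#103→#102→#101→#104→Depot: 24+12+31+32+33 = 132
The minimum is 82.
One optimal route: Depot → #101 → #102 → #104 → #103 → Depot (or its reverse).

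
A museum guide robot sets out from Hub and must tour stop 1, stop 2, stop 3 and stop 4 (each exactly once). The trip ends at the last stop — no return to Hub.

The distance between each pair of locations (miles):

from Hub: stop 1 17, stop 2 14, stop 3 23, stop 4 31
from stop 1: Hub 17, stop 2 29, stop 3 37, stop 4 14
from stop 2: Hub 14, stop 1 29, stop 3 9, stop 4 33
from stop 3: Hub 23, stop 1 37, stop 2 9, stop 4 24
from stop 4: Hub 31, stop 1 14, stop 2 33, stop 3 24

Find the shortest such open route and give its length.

Shortest open route: 61 miles.

There are 4! = 24 possible orderings.
Hub → stop 1 → stop 2 → stop 3 → stop 4: 17+29+9+24 = 79
Hub → stop 1 → stop 2 → stop 4 → stop 3: 17+29+33+24 = 103
Hub → stop 1 → stop 3 → stop 2 → stop 4: 17+37+9+33 = 96
Hub → stop 1 → stop 3 → stop 4 → stop 2: 17+37+24+33 = 111
Hub → stop 1 → stop 4 → stop 2 → stop 3: 17+14+33+9 = 73
Hub → stop 1 → stop 4 → stop 3 → stop 2: 17+14+24+9 = 64
Hub → stop 2 → stop 1 → stop 3 → stop 4: 14+29+37+24 = 104
Hub → stop 2 → stop 1 → stop 4 → stop 3: 14+29+14+24 = 81
Hub → stop 2 → stop 3 → stop 1 → stop 4: 14+9+37+14 = 74
Hub → stop 2 → stop 3 → stop 4 → stop 1: 14+9+24+14 = 61
Hub → stop 2 → stop 4 → stop 1 → stop 3: 14+33+14+37 = 98
Hub → stop 2 → stop 4 → stop 3 → stop 1: 14+33+24+37 = 108
Hub → stop 3 → stop 1 → stop 2 → stop 4: 23+37+29+33 = 122
Hub → stop 3 → stop 1 → stop 4 → stop 2: 23+37+14+33 = 107
… (10 more)
The minimum is 61.
One shortest path: Hub → stop 2 → stop 3 → stop 4 → stop 1.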